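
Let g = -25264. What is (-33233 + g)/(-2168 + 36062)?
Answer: -19499/11298 ≈ -1.7259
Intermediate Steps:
(-33233 + g)/(-2168 + 36062) = (-33233 - 25264)/(-2168 + 36062) = -58497/33894 = -58497*1/33894 = -19499/11298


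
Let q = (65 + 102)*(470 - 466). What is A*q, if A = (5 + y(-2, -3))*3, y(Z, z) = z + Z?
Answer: 0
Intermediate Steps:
y(Z, z) = Z + z
A = 0 (A = (5 + (-2 - 3))*3 = (5 - 5)*3 = 0*3 = 0)
q = 668 (q = 167*4 = 668)
A*q = 0*668 = 0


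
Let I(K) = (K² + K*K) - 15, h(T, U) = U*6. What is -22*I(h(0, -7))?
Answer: -77286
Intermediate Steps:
h(T, U) = 6*U
I(K) = -15 + 2*K² (I(K) = (K² + K²) - 15 = 2*K² - 15 = -15 + 2*K²)
-22*I(h(0, -7)) = -22*(-15 + 2*(6*(-7))²) = -22*(-15 + 2*(-42)²) = -22*(-15 + 2*1764) = -22*(-15 + 3528) = -22*3513 = -77286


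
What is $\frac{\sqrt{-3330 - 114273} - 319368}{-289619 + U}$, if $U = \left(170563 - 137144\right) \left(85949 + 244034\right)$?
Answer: $- \frac{53228}{1837902043} + \frac{i \sqrt{13067}}{3675804086} \approx -2.8961 \cdot 10^{-5} + 3.1098 \cdot 10^{-8} i$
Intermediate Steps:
$U = 11027701877$ ($U = 33419 \cdot 329983 = 11027701877$)
$\frac{\sqrt{-3330 - 114273} - 319368}{-289619 + U} = \frac{\sqrt{-3330 - 114273} - 319368}{-289619 + 11027701877} = \frac{\sqrt{-117603} - 319368}{11027412258} = \left(3 i \sqrt{13067} - 319368\right) \frac{1}{11027412258} = \left(-319368 + 3 i \sqrt{13067}\right) \frac{1}{11027412258} = - \frac{53228}{1837902043} + \frac{i \sqrt{13067}}{3675804086}$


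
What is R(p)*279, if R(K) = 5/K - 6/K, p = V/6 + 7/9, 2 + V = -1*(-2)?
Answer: -2511/7 ≈ -358.71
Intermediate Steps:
V = 0 (V = -2 - 1*(-2) = -2 + 2 = 0)
p = 7/9 (p = 0/6 + 7/9 = 0*(1/6) + 7*(1/9) = 0 + 7/9 = 7/9 ≈ 0.77778)
R(K) = -1/K
R(p)*279 = -1/7/9*279 = -1*9/7*279 = -9/7*279 = -2511/7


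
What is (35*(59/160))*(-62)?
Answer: -12803/16 ≈ -800.19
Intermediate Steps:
(35*(59/160))*(-62) = (413/32)*(-62) = -12803/16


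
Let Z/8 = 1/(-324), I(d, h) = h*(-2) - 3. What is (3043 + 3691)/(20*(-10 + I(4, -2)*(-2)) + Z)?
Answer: -272727/9721 ≈ -28.055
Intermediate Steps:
I(d, h) = -3 - 2*h (I(d, h) = -2*h - 3 = -3 - 2*h)
Z = -2/81 (Z = 8/(-324) = 8*(-1/324) = -2/81 ≈ -0.024691)
(3043 + 3691)/(20*(-10 + I(4, -2)*(-2)) + Z) = (3043 + 3691)/(20*(-10 + (-3 - 2*(-2))*(-2)) - 2/81) = 6734/(20*(-10 + (-3 + 4)*(-2)) - 2/81) = 6734/(20*(-10 + 1*(-2)) - 2/81) = 6734/(20*(-10 - 2) - 2/81) = 6734/(20*(-12) - 2/81) = 6734/(-240 - 2/81) = 6734/(-19442/81) = 6734*(-81/19442) = -272727/9721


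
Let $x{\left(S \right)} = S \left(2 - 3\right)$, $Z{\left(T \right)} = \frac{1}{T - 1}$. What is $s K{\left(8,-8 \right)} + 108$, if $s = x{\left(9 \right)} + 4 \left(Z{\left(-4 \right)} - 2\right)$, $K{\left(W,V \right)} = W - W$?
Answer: $108$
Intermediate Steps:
$K{\left(W,V \right)} = 0$
$Z{\left(T \right)} = \frac{1}{-1 + T}$
$x{\left(S \right)} = - S$ ($x{\left(S \right)} = S \left(-1\right) = - S$)
$s = - \frac{89}{5}$ ($s = \left(-1\right) 9 + 4 \left(\frac{1}{-1 - 4} - 2\right) = -9 + 4 \left(\frac{1}{-5} - 2\right) = -9 + 4 \left(- \frac{1}{5} - 2\right) = -9 + 4 \left(- \frac{11}{5}\right) = -9 - \frac{44}{5} = - \frac{89}{5} \approx -17.8$)
$s K{\left(8,-8 \right)} + 108 = \left(- \frac{89}{5}\right) 0 + 108 = 0 + 108 = 108$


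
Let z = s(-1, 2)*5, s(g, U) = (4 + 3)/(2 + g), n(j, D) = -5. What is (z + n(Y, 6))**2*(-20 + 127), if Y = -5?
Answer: 96300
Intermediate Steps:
s(g, U) = 7/(2 + g)
z = 35 (z = (7/(2 - 1))*5 = (7/1)*5 = (7*1)*5 = 7*5 = 35)
(z + n(Y, 6))**2*(-20 + 127) = (35 - 5)**2*(-20 + 127) = 30**2*107 = 900*107 = 96300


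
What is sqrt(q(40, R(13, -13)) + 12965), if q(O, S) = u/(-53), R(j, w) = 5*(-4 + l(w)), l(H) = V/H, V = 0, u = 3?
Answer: sqrt(36418526)/53 ≈ 113.86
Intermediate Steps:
l(H) = 0 (l(H) = 0/H = 0)
R(j, w) = -20 (R(j, w) = 5*(-4 + 0) = 5*(-4) = -20)
q(O, S) = -3/53 (q(O, S) = 3/(-53) = 3*(-1/53) = -3/53)
sqrt(q(40, R(13, -13)) + 12965) = sqrt(-3/53 + 12965) = sqrt(687142/53) = sqrt(36418526)/53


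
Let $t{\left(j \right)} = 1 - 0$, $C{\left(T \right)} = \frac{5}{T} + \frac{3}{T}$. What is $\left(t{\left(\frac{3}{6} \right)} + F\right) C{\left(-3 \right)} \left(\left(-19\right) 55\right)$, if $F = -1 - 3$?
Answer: $-8360$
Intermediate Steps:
$F = -4$ ($F = -1 - 3 = -4$)
$C{\left(T \right)} = \frac{8}{T}$
$t{\left(j \right)} = 1$ ($t{\left(j \right)} = 1 + 0 = 1$)
$\left(t{\left(\frac{3}{6} \right)} + F\right) C{\left(-3 \right)} \left(\left(-19\right) 55\right) = \left(1 - 4\right) \frac{8}{-3} \left(\left(-19\right) 55\right) = - 3 \cdot 8 \left(- \frac{1}{3}\right) \left(-1045\right) = \left(-3\right) \left(- \frac{8}{3}\right) \left(-1045\right) = 8 \left(-1045\right) = -8360$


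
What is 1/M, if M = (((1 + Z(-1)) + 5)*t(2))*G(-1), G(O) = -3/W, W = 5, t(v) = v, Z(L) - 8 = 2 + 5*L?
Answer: -5/66 ≈ -0.075758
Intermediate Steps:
Z(L) = 10 + 5*L (Z(L) = 8 + (2 + 5*L) = 10 + 5*L)
G(O) = -3/5
M = -66/5 (M = (((1 + (10 + 5*(-1))) + 5)*2)*(-3/5) = (((1 + (10 - 5)) + 5)*2)*(-3/5) = (((1 + 5) + 5)*2)*(-3/5) = ((6 + 5)*2)*(-3/5) = (11*2)*(-3/5) = 22*(-3/5) = -66/5 ≈ -13.200)
1/M = 1/(-66/5) = -5/66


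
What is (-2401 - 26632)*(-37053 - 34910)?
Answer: 2089301779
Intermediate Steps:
(-2401 - 26632)*(-37053 - 34910) = -29033*(-71963) = 2089301779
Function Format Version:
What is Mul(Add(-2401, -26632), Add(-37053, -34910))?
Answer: 2089301779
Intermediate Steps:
Mul(Add(-2401, -26632), Add(-37053, -34910)) = Mul(-29033, -71963) = 2089301779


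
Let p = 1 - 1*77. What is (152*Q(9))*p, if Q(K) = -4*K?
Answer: 415872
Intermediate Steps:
p = -76 (p = 1 - 77 = -76)
(152*Q(9))*p = (152*(-4*9))*(-76) = (152*(-36))*(-76) = -5472*(-76) = 415872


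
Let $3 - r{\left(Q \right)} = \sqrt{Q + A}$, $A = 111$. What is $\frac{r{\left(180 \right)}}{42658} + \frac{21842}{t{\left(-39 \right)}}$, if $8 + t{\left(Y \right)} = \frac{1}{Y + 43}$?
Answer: $- \frac{3726944051}{1322398} - \frac{\sqrt{291}}{42658} \approx -2818.3$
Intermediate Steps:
$t{\left(Y \right)} = -8 + \frac{1}{43 + Y}$ ($t{\left(Y \right)} = -8 + \frac{1}{Y + 43} = -8 + \frac{1}{43 + Y}$)
$r{\left(Q \right)} = 3 - \sqrt{111 + Q}$ ($r{\left(Q \right)} = 3 - \sqrt{Q + 111} = 3 - \sqrt{111 + Q}$)
$\frac{r{\left(180 \right)}}{42658} + \frac{21842}{t{\left(-39 \right)}} = \frac{3 - \sqrt{111 + 180}}{42658} + \frac{21842}{\frac{1}{43 - 39} \left(-343 - -312\right)} = \left(3 - \sqrt{291}\right) \frac{1}{42658} + \frac{21842}{\frac{1}{4} \left(-343 + 312\right)} = \left(\frac{3}{42658} - \frac{\sqrt{291}}{42658}\right) + \frac{21842}{\frac{1}{4} \left(-31\right)} = \left(\frac{3}{42658} - \frac{\sqrt{291}}{42658}\right) + \frac{21842}{- \frac{31}{4}} = \left(\frac{3}{42658} - \frac{\sqrt{291}}{42658}\right) + 21842 \left(- \frac{4}{31}\right) = \left(\frac{3}{42658} - \frac{\sqrt{291}}{42658}\right) - \frac{87368}{31} = - \frac{3726944051}{1322398} - \frac{\sqrt{291}}{42658}$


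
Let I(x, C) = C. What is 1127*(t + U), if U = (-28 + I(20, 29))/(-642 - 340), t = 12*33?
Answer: 438257617/982 ≈ 4.4629e+5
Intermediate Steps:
t = 396
U = -1/982 (U = (-28 + 29)/(-642 - 340) = 1/(-982) = 1*(-1/982) = -1/982 ≈ -0.0010183)
1127*(t + U) = 1127*(396 - 1/982) = 1127*(388871/982) = 438257617/982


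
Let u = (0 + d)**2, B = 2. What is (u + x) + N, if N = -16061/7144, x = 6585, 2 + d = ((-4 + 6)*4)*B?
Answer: 48427403/7144 ≈ 6778.8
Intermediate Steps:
d = 14 (d = -2 + ((-4 + 6)*4)*2 = -2 + (2*4)*2 = -2 + 8*2 = -2 + 16 = 14)
u = 196 (u = (0 + 14)**2 = 14**2 = 196)
N = -16061/7144 (N = -16061*1/7144 = -16061/7144 ≈ -2.2482)
(u + x) + N = (196 + 6585) - 16061/7144 = 6781 - 16061/7144 = 48427403/7144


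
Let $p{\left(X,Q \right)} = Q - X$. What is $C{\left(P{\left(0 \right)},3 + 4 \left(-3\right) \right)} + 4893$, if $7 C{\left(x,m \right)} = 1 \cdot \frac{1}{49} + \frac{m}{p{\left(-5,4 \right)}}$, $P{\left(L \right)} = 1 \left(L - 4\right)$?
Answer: $\frac{1678251}{343} \approx 4892.9$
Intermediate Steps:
$P{\left(L \right)} = -4 + L$ ($P{\left(L \right)} = 1 \left(-4 + L\right) = -4 + L$)
$C{\left(x,m \right)} = \frac{1}{343} + \frac{m}{63}$ ($C{\left(x,m \right)} = \frac{1 \cdot \frac{1}{49} + \frac{m}{4 - -5}}{7} = \frac{1 \cdot \frac{1}{49} + \frac{m}{4 + 5}}{7} = \frac{\frac{1}{49} + \frac{m}{9}}{7} = \frac{1}{343} + \frac{m}{63}$)
$C{\left(P{\left(0 \right)},3 + 4 \left(-3\right) \right)} + 4893 = \left(\frac{1}{343} + \frac{3 + 4 \left(-3\right)}{63}\right) + 4893 = \left(\frac{1}{343} + \frac{3 - 12}{63}\right) + 4893 = \left(\frac{1}{343} + \frac{1}{63} \left(-9\right)\right) + 4893 = \left(\frac{1}{343} - \frac{1}{7}\right) + 4893 = - \frac{48}{343} + 4893 = \frac{1678251}{343}$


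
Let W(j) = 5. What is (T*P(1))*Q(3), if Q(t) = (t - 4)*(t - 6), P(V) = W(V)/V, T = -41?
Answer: -615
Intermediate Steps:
P(V) = 5/V
Q(t) = (-6 + t)*(-4 + t) (Q(t) = (-4 + t)*(-6 + t) = (-6 + t)*(-4 + t))
(T*P(1))*Q(3) = (-205/1)*(24 + 3**2 - 10*3) = (-205)*(24 + 9 - 30) = -41*5*3 = -205*3 = -615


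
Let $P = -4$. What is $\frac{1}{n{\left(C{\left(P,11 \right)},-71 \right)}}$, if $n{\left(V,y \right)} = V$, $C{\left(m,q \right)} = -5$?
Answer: $- \frac{1}{5} \approx -0.2$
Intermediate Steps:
$\frac{1}{n{\left(C{\left(P,11 \right)},-71 \right)}} = \frac{1}{-5} = - \frac{1}{5}$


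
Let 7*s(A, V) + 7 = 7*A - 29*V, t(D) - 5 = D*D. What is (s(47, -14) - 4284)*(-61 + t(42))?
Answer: -7139440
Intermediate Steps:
t(D) = 5 + D**2 (t(D) = 5 + D*D = 5 + D**2)
s(A, V) = -1 + A - 29*V/7 (s(A, V) = -1 + (7*A - 29*V)/7 = -1 + (-29*V + 7*A)/7 = -1 + (A - 29*V/7) = -1 + A - 29*V/7)
(s(47, -14) - 4284)*(-61 + t(42)) = ((-1 + 47 - 29/7*(-14)) - 4284)*(-61 + (5 + 42**2)) = ((-1 + 47 + 58) - 4284)*(-61 + (5 + 1764)) = (104 - 4284)*(-61 + 1769) = -4180*1708 = -7139440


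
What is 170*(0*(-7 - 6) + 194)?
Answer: 32980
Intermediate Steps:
170*(0*(-7 - 6) + 194) = 170*(0*(-13) + 194) = 170*(0 + 194) = 170*194 = 32980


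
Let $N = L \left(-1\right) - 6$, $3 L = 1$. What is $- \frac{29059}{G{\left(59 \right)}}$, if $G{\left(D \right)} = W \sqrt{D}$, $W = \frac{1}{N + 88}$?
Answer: $- \frac{7119455 \sqrt{59}}{177} \approx -3.0896 \cdot 10^{5}$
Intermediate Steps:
$L = \frac{1}{3}$ ($L = \frac{1}{3} \cdot 1 = \frac{1}{3} \approx 0.33333$)
$N = - \frac{19}{3}$ ($N = \frac{1}{3} \left(-1\right) - 6 = - \frac{1}{3} - 6 = - \frac{19}{3} \approx -6.3333$)
$W = \frac{3}{245}$ ($W = \frac{1}{- \frac{19}{3} + 88} = \frac{1}{\frac{245}{3}} = \frac{3}{245} \approx 0.012245$)
$G{\left(D \right)} = \frac{3 \sqrt{D}}{245}$
$- \frac{29059}{G{\left(59 \right)}} = - \frac{29059}{\frac{3}{245} \sqrt{59}} = - 29059 \frac{245 \sqrt{59}}{177} = - \frac{7119455 \sqrt{59}}{177}$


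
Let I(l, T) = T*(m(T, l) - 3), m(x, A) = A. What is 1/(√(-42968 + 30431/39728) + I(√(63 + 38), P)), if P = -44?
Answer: 9932/(1311024 - 437008*√101 + I*√4238486643859) ≈ -0.0022286 - 0.0014892*I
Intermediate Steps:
I(l, T) = T*(-3 + l) (I(l, T) = T*(l - 3) = T*(-3 + l))
1/(√(-42968 + 30431/39728) + I(√(63 + 38), P)) = 1/(√(-42968 + 30431/39728) - 44*(-3 + √(63 + 38))) = 1/(√(-42968 + 30431*(1/39728)) - 44*(-3 + √101)) = 1/(√(-42968 + 30431/39728) + (132 - 44*√101)) = 1/(√(-1707002273/39728) + (132 - 44*√101)) = 1/(I*√4238486643859/9932 + (132 - 44*√101)) = 1/(132 - 44*√101 + I*√4238486643859/9932)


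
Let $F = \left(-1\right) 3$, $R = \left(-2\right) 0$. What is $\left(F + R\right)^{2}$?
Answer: $9$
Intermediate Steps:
$R = 0$
$F = -3$
$\left(F + R\right)^{2} = \left(-3 + 0\right)^{2} = \left(-3\right)^{2} = 9$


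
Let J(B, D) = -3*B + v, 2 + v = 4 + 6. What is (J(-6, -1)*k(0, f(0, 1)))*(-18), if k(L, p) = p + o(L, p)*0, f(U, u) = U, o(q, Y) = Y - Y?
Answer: 0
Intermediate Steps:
o(q, Y) = 0
v = 8 (v = -2 + (4 + 6) = -2 + 10 = 8)
J(B, D) = 8 - 3*B (J(B, D) = -3*B + 8 = 8 - 3*B)
k(L, p) = p (k(L, p) = p + 0*0 = p + 0 = p)
(J(-6, -1)*k(0, f(0, 1)))*(-18) = ((8 - 3*(-6))*0)*(-18) = ((8 + 18)*0)*(-18) = (26*0)*(-18) = 0*(-18) = 0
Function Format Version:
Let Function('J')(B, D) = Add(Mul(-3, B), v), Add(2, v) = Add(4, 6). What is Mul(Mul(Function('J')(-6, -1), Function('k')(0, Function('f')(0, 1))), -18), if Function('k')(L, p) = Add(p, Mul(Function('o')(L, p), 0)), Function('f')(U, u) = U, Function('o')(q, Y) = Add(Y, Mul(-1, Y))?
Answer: 0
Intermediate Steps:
Function('o')(q, Y) = 0
v = 8 (v = Add(-2, Add(4, 6)) = Add(-2, 10) = 8)
Function('J')(B, D) = Add(8, Mul(-3, B)) (Function('J')(B, D) = Add(Mul(-3, B), 8) = Add(8, Mul(-3, B)))
Function('k')(L, p) = p (Function('k')(L, p) = Add(p, Mul(0, 0)) = Add(p, 0) = p)
Mul(Mul(Function('J')(-6, -1), Function('k')(0, Function('f')(0, 1))), -18) = Mul(Mul(Add(8, Mul(-3, -6)), 0), -18) = Mul(Mul(Add(8, 18), 0), -18) = Mul(Mul(26, 0), -18) = Mul(0, -18) = 0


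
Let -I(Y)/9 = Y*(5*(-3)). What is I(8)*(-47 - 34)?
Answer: -87480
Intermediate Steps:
I(Y) = 135*Y (I(Y) = -9*Y*5*(-3) = -9*Y*(-15) = -(-135)*Y = 135*Y)
I(8)*(-47 - 34) = (135*8)*(-47 - 34) = 1080*(-81) = -87480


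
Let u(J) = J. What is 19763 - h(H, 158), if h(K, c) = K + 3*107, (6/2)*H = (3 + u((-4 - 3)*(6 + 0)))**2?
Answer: 18935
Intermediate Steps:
H = 507 (H = (3 + (-4 - 3)*(6 + 0))**2/3 = (3 - 7*6)**2/3 = (3 - 42)**2/3 = (1/3)*(-39)**2 = (1/3)*1521 = 507)
h(K, c) = 321 + K (h(K, c) = K + 321 = 321 + K)
19763 - h(H, 158) = 19763 - (321 + 507) = 19763 - 1*828 = 19763 - 828 = 18935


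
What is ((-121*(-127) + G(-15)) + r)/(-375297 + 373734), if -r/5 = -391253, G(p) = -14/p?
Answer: -29574494/23445 ≈ -1261.4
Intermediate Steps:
r = 1956265 (r = -5*(-391253) = 1956265)
((-121*(-127) + G(-15)) + r)/(-375297 + 373734) = ((-121*(-127) - 14/(-15)) + 1956265)/(-375297 + 373734) = ((15367 - 14*(-1/15)) + 1956265)/(-1563) = ((15367 + 14/15) + 1956265)*(-1/1563) = (230519/15 + 1956265)*(-1/1563) = (29574494/15)*(-1/1563) = -29574494/23445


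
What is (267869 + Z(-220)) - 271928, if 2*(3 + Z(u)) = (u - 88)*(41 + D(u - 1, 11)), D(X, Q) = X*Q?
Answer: 363998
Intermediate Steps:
D(X, Q) = Q*X
Z(u) = -3 + (-88 + u)*(30 + 11*u)/2 (Z(u) = -3 + ((u - 88)*(41 + 11*(u - 1)))/2 = -3 + ((-88 + u)*(41 + 11*(-1 + u)))/2 = -3 + ((-88 + u)*(41 + (-11 + 11*u)))/2 = -3 + ((-88 + u)*(30 + 11*u))/2 = -3 + (-88 + u)*(30 + 11*u)/2)
(267869 + Z(-220)) - 271928 = (267869 + (-1323 - 469*(-220) + (11/2)*(-220)²)) - 271928 = (267869 + (-1323 + 103180 + (11/2)*48400)) - 271928 = (267869 + (-1323 + 103180 + 266200)) - 271928 = (267869 + 368057) - 271928 = 635926 - 271928 = 363998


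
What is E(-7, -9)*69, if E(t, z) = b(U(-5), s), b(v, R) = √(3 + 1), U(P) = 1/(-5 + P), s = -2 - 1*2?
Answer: 138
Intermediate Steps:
s = -4 (s = -2 - 2 = -4)
b(v, R) = 2 (b(v, R) = √4 = 2)
E(t, z) = 2
E(-7, -9)*69 = 2*69 = 138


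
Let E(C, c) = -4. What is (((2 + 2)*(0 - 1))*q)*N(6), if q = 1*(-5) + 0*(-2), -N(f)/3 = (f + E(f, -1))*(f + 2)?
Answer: -960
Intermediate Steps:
N(f) = -3*(-4 + f)*(2 + f) (N(f) = -3*(f - 4)*(f + 2) = -3*(-4 + f)*(2 + f))
q = -5 (q = -5 + 0 = -5)
(((2 + 2)*(0 - 1))*q)*N(6) = (((2 + 2)*(0 - 1))*(-5))*(24 - 3*6**2 + 6*6) = ((4*(-1))*(-5))*(24 - 3*36 + 36) = (-4*(-5))*(24 - 108 + 36) = 20*(-48) = -960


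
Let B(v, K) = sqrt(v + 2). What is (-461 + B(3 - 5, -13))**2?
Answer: 212521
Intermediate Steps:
B(v, K) = sqrt(2 + v)
(-461 + B(3 - 5, -13))**2 = (-461 + sqrt(2 + (3 - 5)))**2 = (-461 + sqrt(2 - 2))**2 = (-461 + sqrt(0))**2 = (-461 + 0)**2 = (-461)**2 = 212521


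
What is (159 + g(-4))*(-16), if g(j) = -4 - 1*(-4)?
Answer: -2544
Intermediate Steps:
g(j) = 0 (g(j) = -4 + 4 = 0)
(159 + g(-4))*(-16) = (159 + 0)*(-16) = 159*(-16) = -2544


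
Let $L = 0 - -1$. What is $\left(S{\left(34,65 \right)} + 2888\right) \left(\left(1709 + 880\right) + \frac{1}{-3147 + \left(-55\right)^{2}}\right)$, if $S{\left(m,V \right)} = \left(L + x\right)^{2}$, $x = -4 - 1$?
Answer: $\frac{458624364}{61} \approx 7.5184 \cdot 10^{6}$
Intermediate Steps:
$x = -5$
$L = 1$ ($L = 0 + 1 = 1$)
$S{\left(m,V \right)} = 16$ ($S{\left(m,V \right)} = \left(1 - 5\right)^{2} = \left(-4\right)^{2} = 16$)
$\left(S{\left(34,65 \right)} + 2888\right) \left(\left(1709 + 880\right) + \frac{1}{-3147 + \left(-55\right)^{2}}\right) = \left(16 + 2888\right) \left(\left(1709 + 880\right) + \frac{1}{-3147 + \left(-55\right)^{2}}\right) = 2904 \left(2589 + \frac{1}{-3147 + 3025}\right) = 2904 \left(2589 + \frac{1}{-122}\right) = 2904 \left(2589 - \frac{1}{122}\right) = 2904 \cdot \frac{315857}{122} = \frac{458624364}{61}$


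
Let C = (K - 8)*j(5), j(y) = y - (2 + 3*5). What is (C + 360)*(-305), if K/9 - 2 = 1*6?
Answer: 124440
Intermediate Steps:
j(y) = -17 + y (j(y) = y - (2 + 15) = y - 1*17 = y - 17 = -17 + y)
K = 72 (K = 18 + 9*(1*6) = 18 + 9*6 = 18 + 54 = 72)
C = -768 (C = (72 - 8)*(-17 + 5) = 64*(-12) = -768)
(C + 360)*(-305) = (-768 + 360)*(-305) = -408*(-305) = 124440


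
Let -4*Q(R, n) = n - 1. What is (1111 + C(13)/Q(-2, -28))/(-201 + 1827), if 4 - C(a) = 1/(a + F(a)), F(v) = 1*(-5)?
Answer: 64469/94308 ≈ 0.68360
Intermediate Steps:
F(v) = -5
Q(R, n) = ¼ - n/4 (Q(R, n) = -(n - 1)/4 = -(-1 + n)/4 = ¼ - n/4)
C(a) = 4 - 1/(-5 + a) (C(a) = 4 - 1/(a - 5) = 4 - 1/(-5 + a))
(1111 + C(13)/Q(-2, -28))/(-201 + 1827) = (1111 + ((-21 + 4*13)/(-5 + 13))/(¼ - ¼*(-28)))/(-201 + 1827) = (1111 + ((-21 + 52)/8)/(¼ + 7))/1626 = (1111 + ((⅛)*31)/(29/4))*(1/1626) = (1111 + (31/8)*(4/29))*(1/1626) = (1111 + 31/58)*(1/1626) = (64469/58)*(1/1626) = 64469/94308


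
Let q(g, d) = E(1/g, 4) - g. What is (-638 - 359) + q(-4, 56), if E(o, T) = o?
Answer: -3973/4 ≈ -993.25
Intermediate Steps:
q(g, d) = 1/g - g
(-638 - 359) + q(-4, 56) = (-638 - 359) + (1/(-4) - 1*(-4)) = -997 + (-¼ + 4) = -997 + 15/4 = -3973/4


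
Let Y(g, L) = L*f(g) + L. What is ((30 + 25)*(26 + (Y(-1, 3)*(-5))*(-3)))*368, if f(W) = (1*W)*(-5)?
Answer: 5991040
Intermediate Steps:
f(W) = -5*W (f(W) = W*(-5) = -5*W)
Y(g, L) = L - 5*L*g (Y(g, L) = L*(-5*g) + L = -5*L*g + L = L - 5*L*g)
((30 + 25)*(26 + (Y(-1, 3)*(-5))*(-3)))*368 = ((30 + 25)*(26 + ((3*(1 - 5*(-1)))*(-5))*(-3)))*368 = (55*(26 + ((3*(1 + 5))*(-5))*(-3)))*368 = (55*(26 + ((3*6)*(-5))*(-3)))*368 = (55*(26 + (18*(-5))*(-3)))*368 = (55*(26 - 90*(-3)))*368 = (55*(26 + 270))*368 = (55*296)*368 = 16280*368 = 5991040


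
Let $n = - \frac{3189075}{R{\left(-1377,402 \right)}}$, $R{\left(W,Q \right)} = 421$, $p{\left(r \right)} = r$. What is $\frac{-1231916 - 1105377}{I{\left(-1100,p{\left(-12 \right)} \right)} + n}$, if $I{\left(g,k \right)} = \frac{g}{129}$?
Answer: $\frac{301510797}{978275} \approx 308.21$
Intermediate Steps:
$I{\left(g,k \right)} = \frac{g}{129}$ ($I{\left(g,k \right)} = g \frac{1}{129} = \frac{g}{129}$)
$n = -7575$ ($n = - \frac{3189075}{421} = \left(-3189075\right) \frac{1}{421} = -7575$)
$\frac{-1231916 - 1105377}{I{\left(-1100,p{\left(-12 \right)} \right)} + n} = \frac{-1231916 - 1105377}{\frac{1}{129} \left(-1100\right) - 7575} = - \frac{2337293}{- \frac{1100}{129} - 7575} = - \frac{2337293}{- \frac{978275}{129}} = \left(-2337293\right) \left(- \frac{129}{978275}\right) = \frac{301510797}{978275}$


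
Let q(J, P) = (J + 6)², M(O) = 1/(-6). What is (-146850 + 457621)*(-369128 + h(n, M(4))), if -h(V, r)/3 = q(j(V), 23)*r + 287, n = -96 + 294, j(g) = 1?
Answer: -229948475259/2 ≈ -1.1497e+11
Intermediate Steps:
M(O) = -⅙
n = 198
q(J, P) = (6 + J)²
h(V, r) = -861 - 147*r (h(V, r) = -3*((6 + 1)²*r + 287) = -3*(7²*r + 287) = -3*(49*r + 287) = -3*(287 + 49*r) = -861 - 147*r)
(-146850 + 457621)*(-369128 + h(n, M(4))) = (-146850 + 457621)*(-369128 + (-861 - 147*(-⅙))) = 310771*(-369128 + (-861 + 49/2)) = 310771*(-369128 - 1673/2) = 310771*(-739929/2) = -229948475259/2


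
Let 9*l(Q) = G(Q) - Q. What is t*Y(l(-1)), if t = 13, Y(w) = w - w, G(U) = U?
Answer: 0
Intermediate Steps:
l(Q) = 0 (l(Q) = (Q - Q)/9 = (⅑)*0 = 0)
Y(w) = 0
t*Y(l(-1)) = 13*0 = 0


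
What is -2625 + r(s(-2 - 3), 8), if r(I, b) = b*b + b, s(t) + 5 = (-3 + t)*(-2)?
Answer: -2553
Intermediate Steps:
s(t) = 1 - 2*t (s(t) = -5 + (-3 + t)*(-2) = -5 + (6 - 2*t) = 1 - 2*t)
r(I, b) = b + b² (r(I, b) = b² + b = b + b²)
-2625 + r(s(-2 - 3), 8) = -2625 + 8*(1 + 8) = -2625 + 8*9 = -2625 + 72 = -2553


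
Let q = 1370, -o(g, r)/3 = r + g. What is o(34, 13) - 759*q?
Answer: -1039971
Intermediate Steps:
o(g, r) = -3*g - 3*r (o(g, r) = -3*(r + g) = -3*(g + r) = -3*g - 3*r)
o(34, 13) - 759*q = (-3*34 - 3*13) - 759*1370 = (-102 - 39) - 1039830 = -141 - 1039830 = -1039971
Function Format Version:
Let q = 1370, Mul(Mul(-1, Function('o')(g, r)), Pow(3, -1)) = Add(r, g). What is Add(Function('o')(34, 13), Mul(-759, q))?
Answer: -1039971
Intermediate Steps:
Function('o')(g, r) = Add(Mul(-3, g), Mul(-3, r)) (Function('o')(g, r) = Mul(-3, Add(r, g)) = Mul(-3, Add(g, r)) = Add(Mul(-3, g), Mul(-3, r)))
Add(Function('o')(34, 13), Mul(-759, q)) = Add(Add(Mul(-3, 34), Mul(-3, 13)), Mul(-759, 1370)) = Add(Add(-102, -39), -1039830) = Add(-141, -1039830) = -1039971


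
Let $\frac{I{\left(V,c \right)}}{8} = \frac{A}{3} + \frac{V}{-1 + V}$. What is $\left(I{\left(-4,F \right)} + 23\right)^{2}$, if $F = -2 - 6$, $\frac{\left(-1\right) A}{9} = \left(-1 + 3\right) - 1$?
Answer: $\frac{729}{25} \approx 29.16$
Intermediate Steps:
$A = -9$ ($A = - 9 \left(\left(-1 + 3\right) - 1\right) = - 9 \left(2 - 1\right) = \left(-9\right) 1 = -9$)
$F = -8$ ($F = -2 - 6 = -8$)
$I{\left(V,c \right)} = -24 + \frac{8 V}{-1 + V}$ ($I{\left(V,c \right)} = 8 \left(- \frac{9}{3} + \frac{V}{-1 + V}\right) = 8 \left(\left(-9\right) \frac{1}{3} + \frac{V}{-1 + V}\right) = 8 \left(-3 + \frac{V}{-1 + V}\right) = -24 + \frac{8 V}{-1 + V}$)
$\left(I{\left(-4,F \right)} + 23\right)^{2} = \left(\frac{8 \left(3 - -8\right)}{-1 - 4} + 23\right)^{2} = \left(\frac{8 \left(3 + 8\right)}{-5} + 23\right)^{2} = \left(8 \left(- \frac{1}{5}\right) 11 + 23\right)^{2} = \left(- \frac{88}{5} + 23\right)^{2} = \left(\frac{27}{5}\right)^{2} = \frac{729}{25}$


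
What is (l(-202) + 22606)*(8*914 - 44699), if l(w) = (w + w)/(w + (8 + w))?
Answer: -83675657765/99 ≈ -8.4521e+8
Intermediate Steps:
l(w) = 2*w/(8 + 2*w) (l(w) = (2*w)/(8 + 2*w) = 2*w/(8 + 2*w))
(l(-202) + 22606)*(8*914 - 44699) = (-202/(4 - 202) + 22606)*(8*914 - 44699) = (-202/(-198) + 22606)*(7312 - 44699) = (-202*(-1/198) + 22606)*(-37387) = (101/99 + 22606)*(-37387) = (2238095/99)*(-37387) = -83675657765/99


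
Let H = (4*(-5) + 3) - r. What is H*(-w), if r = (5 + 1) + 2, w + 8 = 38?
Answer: 750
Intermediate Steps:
w = 30 (w = -8 + 38 = 30)
r = 8 (r = 6 + 2 = 8)
H = -25 (H = (4*(-5) + 3) - 1*8 = (-20 + 3) - 8 = -17 - 8 = -25)
H*(-w) = -(-25)*30 = -25*(-30) = 750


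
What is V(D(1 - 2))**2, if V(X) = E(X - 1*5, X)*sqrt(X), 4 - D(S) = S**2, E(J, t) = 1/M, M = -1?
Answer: 3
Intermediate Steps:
E(J, t) = -1 (E(J, t) = 1/(-1) = -1)
D(S) = 4 - S**2
V(X) = -sqrt(X)
V(D(1 - 2))**2 = (-sqrt(4 - (1 - 2)**2))**2 = (-sqrt(4 - 1*(-1)**2))**2 = (-sqrt(4 - 1*1))**2 = (-sqrt(4 - 1))**2 = (-sqrt(3))**2 = 3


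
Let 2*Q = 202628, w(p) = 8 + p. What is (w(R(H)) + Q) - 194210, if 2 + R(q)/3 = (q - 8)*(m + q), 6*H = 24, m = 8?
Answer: -93038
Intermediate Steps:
H = 4 (H = (1/6)*24 = 4)
R(q) = -6 + 3*(-8 + q)*(8 + q) (R(q) = -6 + 3*((q - 8)*(8 + q)) = -6 + 3*((-8 + q)*(8 + q)) = -6 + 3*(-8 + q)*(8 + q))
Q = 101314 (Q = (1/2)*202628 = 101314)
(w(R(H)) + Q) - 194210 = ((8 + (-198 + 3*4**2)) + 101314) - 194210 = ((8 + (-198 + 3*16)) + 101314) - 194210 = ((8 + (-198 + 48)) + 101314) - 194210 = ((8 - 150) + 101314) - 194210 = (-142 + 101314) - 194210 = 101172 - 194210 = -93038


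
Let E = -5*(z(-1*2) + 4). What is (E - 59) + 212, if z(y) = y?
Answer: 143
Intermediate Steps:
E = -10 (E = -5*(-1*2 + 4) = -5*(-2 + 4) = -5*2 = -10)
(E - 59) + 212 = (-10 - 59) + 212 = -69 + 212 = 143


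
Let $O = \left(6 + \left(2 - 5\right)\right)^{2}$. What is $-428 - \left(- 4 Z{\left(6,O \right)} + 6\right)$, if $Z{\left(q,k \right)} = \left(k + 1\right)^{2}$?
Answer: $-34$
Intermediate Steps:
$O = 9$ ($O = \left(6 - 3\right)^{2} = 3^{2} = 9$)
$Z{\left(q,k \right)} = \left(1 + k\right)^{2}$
$-428 - \left(- 4 Z{\left(6,O \right)} + 6\right) = -428 - \left(- 4 \left(1 + 9\right)^{2} + 6\right) = -428 - \left(- 4 \cdot 10^{2} + 6\right) = -428 - \left(\left(-4\right) 100 + 6\right) = -428 - \left(-400 + 6\right) = -428 - -394 = -428 + 394 = -34$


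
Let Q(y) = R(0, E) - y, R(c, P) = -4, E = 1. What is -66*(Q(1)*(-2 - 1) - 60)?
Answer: 2970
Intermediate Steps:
Q(y) = -4 - y
-66*(Q(1)*(-2 - 1) - 60) = -66*((-4 - 1*1)*(-2 - 1) - 60) = -66*((-4 - 1)*(-3) - 60) = -66*(-5*(-3) - 60) = -66*(15 - 60) = -66*(-45) = 2970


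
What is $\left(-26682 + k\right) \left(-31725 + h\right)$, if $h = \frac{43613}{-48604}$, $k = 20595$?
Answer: $\frac{9386187557631}{48604} \approx 1.9312 \cdot 10^{8}$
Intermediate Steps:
$h = - \frac{43613}{48604}$ ($h = 43613 \left(- \frac{1}{48604}\right) = - \frac{43613}{48604} \approx -0.89731$)
$\left(-26682 + k\right) \left(-31725 + h\right) = \left(-26682 + 20595\right) \left(-31725 - \frac{43613}{48604}\right) = \left(-6087\right) \left(- \frac{1542005513}{48604}\right) = \frac{9386187557631}{48604}$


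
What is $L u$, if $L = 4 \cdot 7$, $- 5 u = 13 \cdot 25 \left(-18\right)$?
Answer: $32760$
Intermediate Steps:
$u = 1170$ ($u = - \frac{13 \cdot 25 \left(-18\right)}{5} = - \frac{325 \left(-18\right)}{5} = \left(- \frac{1}{5}\right) \left(-5850\right) = 1170$)
$L = 28$
$L u = 28 \cdot 1170 = 32760$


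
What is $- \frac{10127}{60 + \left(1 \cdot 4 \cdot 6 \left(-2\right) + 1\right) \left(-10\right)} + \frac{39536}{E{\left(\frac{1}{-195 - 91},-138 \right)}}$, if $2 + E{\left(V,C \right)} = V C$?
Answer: $- \frac{428375857}{16430} \approx -26073.0$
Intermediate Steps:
$E{\left(V,C \right)} = -2 + C V$ ($E{\left(V,C \right)} = -2 + V C = -2 + C V$)
$- \frac{10127}{60 + \left(1 \cdot 4 \cdot 6 \left(-2\right) + 1\right) \left(-10\right)} + \frac{39536}{E{\left(\frac{1}{-195 - 91},-138 \right)}} = - \frac{10127}{60 + \left(1 \cdot 4 \cdot 6 \left(-2\right) + 1\right) \left(-10\right)} + \frac{39536}{-2 - \frac{138}{-195 - 91}} = - \frac{10127}{60 + \left(4 \cdot 6 \left(-2\right) + 1\right) \left(-10\right)} + \frac{39536}{-2 - \frac{138}{-286}} = - \frac{10127}{60 + \left(24 \left(-2\right) + 1\right) \left(-10\right)} + \frac{39536}{-2 - - \frac{69}{143}} = - \frac{10127}{60 + \left(-48 + 1\right) \left(-10\right)} + \frac{39536}{-2 + \frac{69}{143}} = - \frac{10127}{60 - -470} + \frac{39536}{- \frac{217}{143}} = - \frac{10127}{60 + 470} + 39536 \left(- \frac{143}{217}\right) = - \frac{10127}{530} - \frac{807664}{31} = - \frac{428375857}{16430}$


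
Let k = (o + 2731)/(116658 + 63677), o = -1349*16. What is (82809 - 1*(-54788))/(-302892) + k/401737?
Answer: -9968528853449191/21943689992060340 ≈ -0.45428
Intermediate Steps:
o = -21584
k = -18853/180335 (k = (-21584 + 2731)/(116658 + 63677) = -18853/180335 ≈ -0.10454)
(82809 - 1*(-54788))/(-302892) + k/401737 = (82809 - 1*(-54788))/(-302892) - 18853/180335/401737 = (82809 + 54788)*(-1/302892) - 18853/180335*1/401737 = 137597*(-1/302892) - 18853/72447241895 = -137597/302892 - 18853/72447241895 = -9968528853449191/21943689992060340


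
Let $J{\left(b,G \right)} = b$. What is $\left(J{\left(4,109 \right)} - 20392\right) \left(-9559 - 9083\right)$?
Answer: $380073096$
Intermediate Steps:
$\left(J{\left(4,109 \right)} - 20392\right) \left(-9559 - 9083\right) = \left(4 - 20392\right) \left(-9559 - 9083\right) = \left(-20388\right) \left(-18642\right) = 380073096$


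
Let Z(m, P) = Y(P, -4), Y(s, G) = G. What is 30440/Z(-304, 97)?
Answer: -7610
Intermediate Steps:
Z(m, P) = -4
30440/Z(-304, 97) = 30440/(-4) = 30440*(-¼) = -7610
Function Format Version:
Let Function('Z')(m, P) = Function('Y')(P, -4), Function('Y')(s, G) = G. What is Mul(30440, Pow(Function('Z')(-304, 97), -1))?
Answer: -7610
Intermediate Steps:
Function('Z')(m, P) = -4
Mul(30440, Pow(Function('Z')(-304, 97), -1)) = Mul(30440, Pow(-4, -1)) = Mul(30440, Rational(-1, 4)) = -7610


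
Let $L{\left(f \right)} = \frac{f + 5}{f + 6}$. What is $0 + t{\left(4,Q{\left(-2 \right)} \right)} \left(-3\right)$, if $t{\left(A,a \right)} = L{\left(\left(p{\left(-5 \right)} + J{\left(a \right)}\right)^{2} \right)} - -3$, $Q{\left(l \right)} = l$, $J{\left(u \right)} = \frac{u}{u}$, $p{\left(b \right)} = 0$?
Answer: $- \frac{81}{7} \approx -11.571$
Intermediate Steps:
$J{\left(u \right)} = 1$
$L{\left(f \right)} = \frac{5 + f}{6 + f}$
$t{\left(A,a \right)} = \frac{27}{7}$ ($t{\left(A,a \right)} = \frac{5 + \left(0 + 1\right)^{2}}{6 + \left(0 + 1\right)^{2}} - -3 = \frac{5 + 1^{2}}{6 + 1^{2}} + 3 = \frac{5 + 1}{6 + 1} + 3 = \frac{1}{7} \cdot 6 + 3 = \frac{6}{7} + 3 = \frac{27}{7}$)
$0 + t{\left(4,Q{\left(-2 \right)} \right)} \left(-3\right) = 0 + \frac{27}{7} \left(-3\right) = 0 - \frac{81}{7} = - \frac{81}{7}$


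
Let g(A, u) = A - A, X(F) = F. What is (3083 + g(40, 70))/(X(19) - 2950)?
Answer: -3083/2931 ≈ -1.0519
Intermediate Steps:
g(A, u) = 0
(3083 + g(40, 70))/(X(19) - 2950) = (3083 + 0)/(19 - 2950) = 3083/(-2931) = 3083*(-1/2931) = -3083/2931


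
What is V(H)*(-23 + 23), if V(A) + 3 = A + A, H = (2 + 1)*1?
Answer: 0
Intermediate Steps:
H = 3 (H = 3*1 = 3)
V(A) = -3 + 2*A (V(A) = -3 + (A + A) = -3 + 2*A)
V(H)*(-23 + 23) = (-3 + 2*3)*(-23 + 23) = (-3 + 6)*0 = 3*0 = 0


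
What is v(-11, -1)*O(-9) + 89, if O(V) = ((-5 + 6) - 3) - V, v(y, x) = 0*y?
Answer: 89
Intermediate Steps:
v(y, x) = 0
O(V) = -2 - V (O(V) = (1 - 3) - V = -2 - V)
v(-11, -1)*O(-9) + 89 = 0*(-2 - 1*(-9)) + 89 = 0*(-2 + 9) + 89 = 0*7 + 89 = 0 + 89 = 89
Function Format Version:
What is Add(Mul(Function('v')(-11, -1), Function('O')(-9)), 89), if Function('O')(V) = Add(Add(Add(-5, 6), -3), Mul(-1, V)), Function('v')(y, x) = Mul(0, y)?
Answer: 89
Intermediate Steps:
Function('v')(y, x) = 0
Function('O')(V) = Add(-2, Mul(-1, V)) (Function('O')(V) = Add(Add(1, -3), Mul(-1, V)) = Add(-2, Mul(-1, V)))
Add(Mul(Function('v')(-11, -1), Function('O')(-9)), 89) = Add(Mul(0, Add(-2, Mul(-1, -9))), 89) = Add(Mul(0, Add(-2, 9)), 89) = Add(Mul(0, 7), 89) = Add(0, 89) = 89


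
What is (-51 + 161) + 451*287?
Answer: 129547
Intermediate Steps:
(-51 + 161) + 451*287 = 110 + 129437 = 129547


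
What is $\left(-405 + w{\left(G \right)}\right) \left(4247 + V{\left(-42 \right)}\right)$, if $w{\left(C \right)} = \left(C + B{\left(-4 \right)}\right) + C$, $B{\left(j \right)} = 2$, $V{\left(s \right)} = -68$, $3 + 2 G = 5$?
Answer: $-1675779$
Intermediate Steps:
$G = 1$ ($G = - \frac{3}{2} + \frac{1}{2} \cdot 5 = - \frac{3}{2} + \frac{5}{2} = 1$)
$w{\left(C \right)} = 2 + 2 C$ ($w{\left(C \right)} = \left(C + 2\right) + C = \left(2 + C\right) + C = 2 + 2 C$)
$\left(-405 + w{\left(G \right)}\right) \left(4247 + V{\left(-42 \right)}\right) = \left(-405 + \left(2 + 2 \cdot 1\right)\right) \left(4247 - 68\right) = \left(-405 + \left(2 + 2\right)\right) 4179 = \left(-405 + 4\right) 4179 = \left(-401\right) 4179 = -1675779$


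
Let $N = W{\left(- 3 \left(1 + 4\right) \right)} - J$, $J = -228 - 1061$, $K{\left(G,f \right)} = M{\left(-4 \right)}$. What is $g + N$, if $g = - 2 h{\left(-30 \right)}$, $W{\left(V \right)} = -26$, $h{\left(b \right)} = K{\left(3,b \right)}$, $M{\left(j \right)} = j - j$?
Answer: $1263$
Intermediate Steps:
$M{\left(j \right)} = 0$
$K{\left(G,f \right)} = 0$
$h{\left(b \right)} = 0$
$J = -1289$
$g = 0$ ($g = \left(-2\right) 0 = 0$)
$N = 1263$ ($N = -26 - -1289 = -26 + 1289 = 1263$)
$g + N = 0 + 1263 = 1263$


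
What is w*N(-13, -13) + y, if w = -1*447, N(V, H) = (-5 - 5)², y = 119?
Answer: -44581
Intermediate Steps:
N(V, H) = 100 (N(V, H) = (-10)² = 100)
w = -447
w*N(-13, -13) + y = -447*100 + 119 = -44700 + 119 = -44581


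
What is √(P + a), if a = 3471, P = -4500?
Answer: 7*I*√21 ≈ 32.078*I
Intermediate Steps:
√(P + a) = √(-4500 + 3471) = √(-1029) = 7*I*√21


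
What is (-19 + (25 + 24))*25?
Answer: 750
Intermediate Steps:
(-19 + (25 + 24))*25 = (-19 + 49)*25 = 30*25 = 750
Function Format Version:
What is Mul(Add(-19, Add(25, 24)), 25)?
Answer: 750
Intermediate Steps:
Mul(Add(-19, Add(25, 24)), 25) = Mul(Add(-19, 49), 25) = Mul(30, 25) = 750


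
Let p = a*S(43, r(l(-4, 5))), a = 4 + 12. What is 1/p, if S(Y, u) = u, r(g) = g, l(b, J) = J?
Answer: 1/80 ≈ 0.012500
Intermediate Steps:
a = 16
p = 80 (p = 16*5 = 80)
1/p = 1/80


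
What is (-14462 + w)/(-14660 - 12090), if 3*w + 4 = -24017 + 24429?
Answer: 7163/13375 ≈ 0.53555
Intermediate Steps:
w = 136 (w = -4/3 + (-24017 + 24429)/3 = -4/3 + (⅓)*412 = -4/3 + 412/3 = 136)
(-14462 + w)/(-14660 - 12090) = (-14462 + 136)/(-14660 - 12090) = -14326/(-26750) = -14326*(-1/26750) = 7163/13375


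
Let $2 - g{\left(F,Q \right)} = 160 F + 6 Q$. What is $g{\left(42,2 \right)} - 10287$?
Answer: $-17017$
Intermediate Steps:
$g{\left(F,Q \right)} = 2 - 160 F - 6 Q$ ($g{\left(F,Q \right)} = 2 - \left(160 F + 6 Q\right) = 2 - \left(6 Q + 160 F\right) = 2 - 160 F - 6 Q$)
$g{\left(42,2 \right)} - 10287 = \left(2 - 6720 - 12\right) - 10287 = -6730 - 10287 = -17017$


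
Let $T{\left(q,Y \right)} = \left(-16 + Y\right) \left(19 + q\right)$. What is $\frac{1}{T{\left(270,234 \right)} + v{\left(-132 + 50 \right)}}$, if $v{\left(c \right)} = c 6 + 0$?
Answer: $\frac{1}{62510} \approx 1.5997 \cdot 10^{-5}$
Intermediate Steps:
$v{\left(c \right)} = 6 c$ ($v{\left(c \right)} = 6 c + 0 = 6 c$)
$\frac{1}{T{\left(270,234 \right)} + v{\left(-132 + 50 \right)}} = \frac{1}{\left(-304 - 4320 + 19 \cdot 234 + 234 \cdot 270\right) + 6 \left(-132 + 50\right)} = \frac{1}{\left(-304 - 4320 + 4446 + 63180\right) + 6 \left(-82\right)} = \frac{1}{63002 - 492} = \frac{1}{62510}$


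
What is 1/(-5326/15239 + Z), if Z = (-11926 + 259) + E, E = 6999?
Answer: -15239/71140978 ≈ -0.00021421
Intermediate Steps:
Z = -4668 (Z = (-11926 + 259) + 6999 = -11667 + 6999 = -4668)
1/(-5326/15239 + Z) = 1/(-5326/15239 - 4668) = 1/(-71140978/15239) = -15239/71140978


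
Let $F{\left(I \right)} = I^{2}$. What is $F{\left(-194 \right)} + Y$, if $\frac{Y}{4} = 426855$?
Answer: $1745056$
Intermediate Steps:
$Y = 1707420$ ($Y = 4 \cdot 426855 = 1707420$)
$F{\left(-194 \right)} + Y = \left(-194\right)^{2} + 1707420 = 37636 + 1707420 = 1745056$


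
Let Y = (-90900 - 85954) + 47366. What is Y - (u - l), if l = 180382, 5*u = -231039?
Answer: 485509/5 ≈ 97102.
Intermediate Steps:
u = -231039/5 (u = (⅕)*(-231039) = -231039/5 ≈ -46208.)
Y = -129488 (Y = -176854 + 47366 = -129488)
Y - (u - l) = -129488 - (-231039/5 - 1*180382) = -129488 - (-231039/5 - 180382) = -129488 - 1*(-1132949/5) = -129488 + 1132949/5 = 485509/5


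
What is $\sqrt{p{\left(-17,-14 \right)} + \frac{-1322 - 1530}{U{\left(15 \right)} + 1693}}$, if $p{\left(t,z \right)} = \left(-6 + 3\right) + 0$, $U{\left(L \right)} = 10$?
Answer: $\frac{i \sqrt{13557583}}{1703} \approx 2.1621 i$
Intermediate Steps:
$p{\left(t,z \right)} = -3$ ($p{\left(t,z \right)} = -3 + 0 = -3$)
$\sqrt{p{\left(-17,-14 \right)} + \frac{-1322 - 1530}{U{\left(15 \right)} + 1693}} = \sqrt{-3 + \frac{-1322 - 1530}{10 + 1693}} = \sqrt{-3 - \frac{2852}{1703}} = \sqrt{- \frac{7961}{1703}} = \frac{i \sqrt{13557583}}{1703}$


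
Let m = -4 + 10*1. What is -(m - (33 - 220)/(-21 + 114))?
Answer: -745/93 ≈ -8.0108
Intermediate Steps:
m = 6 (m = -4 + 10 = 6)
-(m - (33 - 220)/(-21 + 114)) = -(6 - (33 - 220)/(-21 + 114)) = -(6 - (-187)/93) = -(6 - 1*(-187/93)) = -(6 + 187/93) = -1*745/93 = -745/93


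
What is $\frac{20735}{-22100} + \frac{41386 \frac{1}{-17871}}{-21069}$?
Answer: $- \frac{120097116341}{128018193660} \approx -0.93813$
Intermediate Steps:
$\frac{20735}{-22100} + \frac{41386 \frac{1}{-17871}}{-21069} = 20735 \left(- \frac{1}{22100}\right) + 41386 \left(- \frac{1}{17871}\right) \left(- \frac{1}{21069}\right) = - \frac{319}{340} - - \frac{41386}{376524099} = - \frac{319}{340} + \frac{41386}{376524099} = - \frac{120097116341}{128018193660}$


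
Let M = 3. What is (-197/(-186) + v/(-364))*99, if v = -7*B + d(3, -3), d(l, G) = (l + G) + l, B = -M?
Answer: 554763/5642 ≈ 98.327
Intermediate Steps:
B = -3 (B = -1*3 = -3)
d(l, G) = G + 2*l (d(l, G) = (G + l) + l = G + 2*l)
v = 24 (v = -7*(-3) + (-3 + 2*3) = 21 + (-3 + 6) = 21 + 3 = 24)
(-197/(-186) + v/(-364))*99 = (-197/(-186) + 24/(-364))*99 = (-197*(-1/186) + 24*(-1/364))*99 = (197/186 - 6/91)*99 = (16811/16926)*99 = 554763/5642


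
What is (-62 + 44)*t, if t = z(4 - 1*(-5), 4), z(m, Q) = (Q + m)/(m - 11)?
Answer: 117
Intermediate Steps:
z(m, Q) = (Q + m)/(-11 + m)
t = -13/2 (t = (4 + (4 - 1*(-5)))/(-11 + (4 - 1*(-5))) = (4 + (4 + 5))/(-11 + (4 + 5)) = (4 + 9)/(-11 + 9) = 13/(-2) = -1/2*13 = -13/2 ≈ -6.5000)
(-62 + 44)*t = (-62 + 44)*(-13/2) = -18*(-13/2) = 117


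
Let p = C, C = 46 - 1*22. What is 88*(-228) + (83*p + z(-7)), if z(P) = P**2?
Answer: -18023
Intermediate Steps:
C = 24 (C = 46 - 22 = 24)
p = 24
88*(-228) + (83*p + z(-7)) = 88*(-228) + (83*24 + (-7)**2) = -20064 + (1992 + 49) = -20064 + 2041 = -18023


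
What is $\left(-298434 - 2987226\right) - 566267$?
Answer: $-3851927$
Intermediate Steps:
$\left(-298434 - 2987226\right) - 566267 = -3285660 - 566267 = -3851927$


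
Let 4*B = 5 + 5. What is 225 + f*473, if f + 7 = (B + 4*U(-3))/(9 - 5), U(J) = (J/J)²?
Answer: -18539/8 ≈ -2317.4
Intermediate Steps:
B = 5/2 (B = (5 + 5)/4 = (¼)*10 = 5/2 ≈ 2.5000)
U(J) = 1 (U(J) = 1² = 1)
f = -43/8 (f = -7 + (5/2 + 4*1)/(9 - 5) = -7 + (5/2 + 4)/4 = -7 + (13/2)*(¼) = -7 + 13/8 = -43/8 ≈ -5.3750)
225 + f*473 = 225 - 43/8*473 = 225 - 20339/8 = -18539/8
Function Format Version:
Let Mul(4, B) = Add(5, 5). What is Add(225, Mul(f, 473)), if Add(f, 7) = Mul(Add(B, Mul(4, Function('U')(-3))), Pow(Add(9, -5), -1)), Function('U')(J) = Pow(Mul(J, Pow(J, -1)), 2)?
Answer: Rational(-18539, 8) ≈ -2317.4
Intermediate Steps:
B = Rational(5, 2) (B = Mul(Rational(1, 4), Add(5, 5)) = Mul(Rational(1, 4), 10) = Rational(5, 2) ≈ 2.5000)
Function('U')(J) = 1 (Function('U')(J) = Pow(1, 2) = 1)
f = Rational(-43, 8) (f = Add(-7, Mul(Add(Rational(5, 2), Mul(4, 1)), Pow(Add(9, -5), -1))) = Add(-7, Mul(Add(Rational(5, 2), 4), Pow(4, -1))) = Add(-7, Mul(Rational(13, 2), Rational(1, 4))) = Add(-7, Rational(13, 8)) = Rational(-43, 8) ≈ -5.3750)
Add(225, Mul(f, 473)) = Add(225, Mul(Rational(-43, 8), 473)) = Add(225, Rational(-20339, 8)) = Rational(-18539, 8)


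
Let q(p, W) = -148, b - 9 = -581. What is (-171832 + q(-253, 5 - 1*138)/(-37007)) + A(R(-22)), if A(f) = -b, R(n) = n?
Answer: -6337818672/37007 ≈ -1.7126e+5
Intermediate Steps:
b = -572 (b = 9 - 581 = -572)
A(f) = 572 (A(f) = -1*(-572) = 572)
(-171832 + q(-253, 5 - 1*138)/(-37007)) + A(R(-22)) = (-171832 - 148/(-37007)) + 572 = (-171832 - 148*(-1/37007)) + 572 = (-171832 + 148/37007) + 572 = -6358986676/37007 + 572 = -6337818672/37007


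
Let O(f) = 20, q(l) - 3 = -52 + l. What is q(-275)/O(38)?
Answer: -81/5 ≈ -16.200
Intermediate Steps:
q(l) = -49 + l (q(l) = 3 + (-52 + l) = -49 + l)
q(-275)/O(38) = (-49 - 275)/20 = -324*1/20 = -81/5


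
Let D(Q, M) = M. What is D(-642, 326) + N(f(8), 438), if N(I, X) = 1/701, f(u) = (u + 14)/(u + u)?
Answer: 228527/701 ≈ 326.00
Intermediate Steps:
f(u) = (14 + u)/(2*u) (f(u) = (14 + u)/((2*u)) = (14 + u)*(1/(2*u)) = (14 + u)/(2*u))
N(I, X) = 1/701
D(-642, 326) + N(f(8), 438) = 326 + 1/701 = 228527/701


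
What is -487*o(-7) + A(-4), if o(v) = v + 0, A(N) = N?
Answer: 3405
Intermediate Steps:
o(v) = v
-487*o(-7) + A(-4) = -487*(-7) - 4 = 3409 - 4 = 3405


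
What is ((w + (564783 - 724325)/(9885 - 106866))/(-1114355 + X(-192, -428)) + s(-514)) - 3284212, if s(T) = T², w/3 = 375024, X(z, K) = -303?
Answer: -163232897082543571/54050323749 ≈ -3.0200e+6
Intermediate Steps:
w = 1125072 (w = 3*375024 = 1125072)
((w + (564783 - 724325)/(9885 - 106866))/(-1114355 + X(-192, -428)) + s(-514)) - 3284212 = ((1125072 + (564783 - 724325)/(9885 - 106866))/(-1114355 - 303) + (-514)²) - 3284212 = ((1125072 - 159542/(-96981))/(-1114658) + 264196) - 3284212 = ((1125072 - 159542*(-1/96981))*(-1/1114658) + 264196) - 3284212 = ((1125072 + 159542/96981)*(-1/1114658) + 264196) - 3284212 = ((109110767174/96981)*(-1/1114658) + 264196) - 3284212 = (-54555383587/54050323749 + 264196) - 3284212 = 14279824777807217/54050323749 - 3284212 = -163232897082543571/54050323749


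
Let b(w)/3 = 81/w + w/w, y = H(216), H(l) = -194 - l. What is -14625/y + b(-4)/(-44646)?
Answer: 12437551/348664 ≈ 35.672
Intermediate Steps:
y = -410 (y = -194 - 1*216 = -194 - 216 = -410)
b(w) = 3 + 243/w (b(w) = 3*(81/w + w/w) = 3*(81/w + 1) = 3*(1 + 81/w) = 3 + 243/w)
-14625/y + b(-4)/(-44646) = -14625/(-410) + (3 + 243/(-4))/(-44646) = -14625*(-1/410) + (3 + 243*(-¼))*(-1/44646) = 2925/82 + (3 - 243/4)*(-1/44646) = 2925/82 - 231/4*(-1/44646) = 2925/82 + 11/8504 = 12437551/348664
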